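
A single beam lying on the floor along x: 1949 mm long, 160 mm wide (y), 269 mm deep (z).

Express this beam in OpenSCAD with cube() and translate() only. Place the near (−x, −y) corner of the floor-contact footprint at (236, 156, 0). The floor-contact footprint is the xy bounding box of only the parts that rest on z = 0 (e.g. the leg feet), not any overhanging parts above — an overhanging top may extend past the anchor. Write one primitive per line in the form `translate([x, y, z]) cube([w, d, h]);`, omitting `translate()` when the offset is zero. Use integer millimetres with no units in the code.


translate([236, 156, 0]) cube([1949, 160, 269]);


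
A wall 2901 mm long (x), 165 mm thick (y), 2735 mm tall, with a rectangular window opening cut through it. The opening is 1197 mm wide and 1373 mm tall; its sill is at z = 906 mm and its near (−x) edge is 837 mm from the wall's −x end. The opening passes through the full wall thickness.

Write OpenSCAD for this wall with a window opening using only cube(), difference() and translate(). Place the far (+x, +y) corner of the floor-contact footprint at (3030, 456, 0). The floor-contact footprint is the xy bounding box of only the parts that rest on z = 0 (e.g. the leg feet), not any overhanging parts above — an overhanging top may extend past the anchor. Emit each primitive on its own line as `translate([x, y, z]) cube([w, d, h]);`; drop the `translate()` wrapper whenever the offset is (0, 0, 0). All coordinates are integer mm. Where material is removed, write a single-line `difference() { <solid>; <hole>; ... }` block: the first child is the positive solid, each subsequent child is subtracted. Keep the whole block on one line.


difference() { translate([129, 291, 0]) cube([2901, 165, 2735]); translate([966, 291, 906]) cube([1197, 165, 1373]); }


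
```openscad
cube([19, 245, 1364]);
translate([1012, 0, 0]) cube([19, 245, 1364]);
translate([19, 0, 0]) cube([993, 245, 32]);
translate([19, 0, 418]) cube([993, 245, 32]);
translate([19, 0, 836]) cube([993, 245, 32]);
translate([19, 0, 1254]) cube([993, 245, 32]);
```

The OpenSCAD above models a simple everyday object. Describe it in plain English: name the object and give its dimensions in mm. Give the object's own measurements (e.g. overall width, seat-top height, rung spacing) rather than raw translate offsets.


An open bookshelf. Two side panels, each 19 mm thick, 245 mm deep and 1364 mm tall, stand 1031 mm apart (outside-to-outside). Between them sit 4 shelves, each 32 mm thick and 245 mm deep, spanning the full gap between the sides. The bottom shelf rests on the floor (its underside at z = 0) and the clear gap between one shelf's top and the next shelf's underside is 386 mm.


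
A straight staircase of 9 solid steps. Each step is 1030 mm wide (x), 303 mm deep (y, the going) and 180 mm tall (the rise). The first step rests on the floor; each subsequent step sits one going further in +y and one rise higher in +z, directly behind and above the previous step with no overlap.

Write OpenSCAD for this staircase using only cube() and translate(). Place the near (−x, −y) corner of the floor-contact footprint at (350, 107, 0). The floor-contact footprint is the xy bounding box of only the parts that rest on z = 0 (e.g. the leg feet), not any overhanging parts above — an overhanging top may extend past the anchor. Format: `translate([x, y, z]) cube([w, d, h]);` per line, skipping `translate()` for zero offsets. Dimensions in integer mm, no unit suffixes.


translate([350, 107, 0]) cube([1030, 303, 180]);
translate([350, 410, 180]) cube([1030, 303, 180]);
translate([350, 713, 360]) cube([1030, 303, 180]);
translate([350, 1016, 540]) cube([1030, 303, 180]);
translate([350, 1319, 720]) cube([1030, 303, 180]);
translate([350, 1622, 900]) cube([1030, 303, 180]);
translate([350, 1925, 1080]) cube([1030, 303, 180]);
translate([350, 2228, 1260]) cube([1030, 303, 180]);
translate([350, 2531, 1440]) cube([1030, 303, 180]);


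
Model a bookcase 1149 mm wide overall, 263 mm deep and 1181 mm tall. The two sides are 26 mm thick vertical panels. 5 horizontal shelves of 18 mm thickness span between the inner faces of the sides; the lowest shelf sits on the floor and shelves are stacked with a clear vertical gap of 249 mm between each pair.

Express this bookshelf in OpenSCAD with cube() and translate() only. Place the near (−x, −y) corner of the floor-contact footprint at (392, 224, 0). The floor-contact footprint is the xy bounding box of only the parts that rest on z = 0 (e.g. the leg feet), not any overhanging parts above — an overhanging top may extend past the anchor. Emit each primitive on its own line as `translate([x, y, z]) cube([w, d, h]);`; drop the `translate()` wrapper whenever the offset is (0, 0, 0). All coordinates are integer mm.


translate([392, 224, 0]) cube([26, 263, 1181]);
translate([1515, 224, 0]) cube([26, 263, 1181]);
translate([418, 224, 0]) cube([1097, 263, 18]);
translate([418, 224, 267]) cube([1097, 263, 18]);
translate([418, 224, 534]) cube([1097, 263, 18]);
translate([418, 224, 801]) cube([1097, 263, 18]);
translate([418, 224, 1068]) cube([1097, 263, 18]);


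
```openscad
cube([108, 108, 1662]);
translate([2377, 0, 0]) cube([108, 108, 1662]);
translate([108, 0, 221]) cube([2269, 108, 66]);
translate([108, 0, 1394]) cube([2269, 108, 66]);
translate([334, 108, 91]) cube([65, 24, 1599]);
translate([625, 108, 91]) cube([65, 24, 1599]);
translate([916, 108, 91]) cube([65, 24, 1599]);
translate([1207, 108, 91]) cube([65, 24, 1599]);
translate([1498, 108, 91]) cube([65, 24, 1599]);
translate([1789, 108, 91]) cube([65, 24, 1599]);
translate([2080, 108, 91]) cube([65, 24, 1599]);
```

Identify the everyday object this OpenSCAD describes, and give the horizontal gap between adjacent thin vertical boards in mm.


A fence section. The picket gap is 226 mm.

Two posts, two rails, 7 pickets — a fence section. Span 2269 mm holds 7 pickets of 65 mm with 8 equal gaps: ⌊(2269 − 7·65) / 8⌋ = 226 mm.


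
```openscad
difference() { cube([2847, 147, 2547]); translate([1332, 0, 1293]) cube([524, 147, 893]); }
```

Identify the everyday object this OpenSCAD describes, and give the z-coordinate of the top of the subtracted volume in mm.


A wall with a window opening. The window head height is 2186 mm.

A wall with a rectangular opening subtracted — a window. Sill at z = 1293, opening 893 mm tall, so the head is at 1293 + 893 = 2186 mm.


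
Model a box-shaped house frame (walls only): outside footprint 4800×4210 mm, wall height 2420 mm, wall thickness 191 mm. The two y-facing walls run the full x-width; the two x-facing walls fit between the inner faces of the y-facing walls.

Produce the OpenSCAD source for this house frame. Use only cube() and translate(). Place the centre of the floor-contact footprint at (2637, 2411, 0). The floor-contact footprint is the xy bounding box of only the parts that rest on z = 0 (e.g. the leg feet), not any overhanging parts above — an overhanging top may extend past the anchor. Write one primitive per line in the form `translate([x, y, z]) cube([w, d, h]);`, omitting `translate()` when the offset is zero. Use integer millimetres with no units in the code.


translate([237, 306, 0]) cube([4800, 191, 2420]);
translate([237, 4325, 0]) cube([4800, 191, 2420]);
translate([237, 497, 0]) cube([191, 3828, 2420]);
translate([4846, 497, 0]) cube([191, 3828, 2420]);


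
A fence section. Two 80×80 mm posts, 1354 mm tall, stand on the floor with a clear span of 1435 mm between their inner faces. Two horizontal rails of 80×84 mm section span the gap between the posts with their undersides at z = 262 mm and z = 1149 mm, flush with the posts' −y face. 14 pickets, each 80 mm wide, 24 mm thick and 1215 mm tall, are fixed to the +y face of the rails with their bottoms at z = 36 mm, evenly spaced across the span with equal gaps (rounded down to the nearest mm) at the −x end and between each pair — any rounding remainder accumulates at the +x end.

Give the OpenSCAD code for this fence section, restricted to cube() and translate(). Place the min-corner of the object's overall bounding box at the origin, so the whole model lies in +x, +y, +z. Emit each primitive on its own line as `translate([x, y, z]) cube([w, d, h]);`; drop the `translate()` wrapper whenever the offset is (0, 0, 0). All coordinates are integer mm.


cube([80, 80, 1354]);
translate([1515, 0, 0]) cube([80, 80, 1354]);
translate([80, 0, 262]) cube([1435, 80, 84]);
translate([80, 0, 1149]) cube([1435, 80, 84]);
translate([101, 80, 36]) cube([80, 24, 1215]);
translate([202, 80, 36]) cube([80, 24, 1215]);
translate([303, 80, 36]) cube([80, 24, 1215]);
translate([404, 80, 36]) cube([80, 24, 1215]);
translate([505, 80, 36]) cube([80, 24, 1215]);
translate([606, 80, 36]) cube([80, 24, 1215]);
translate([707, 80, 36]) cube([80, 24, 1215]);
translate([808, 80, 36]) cube([80, 24, 1215]);
translate([909, 80, 36]) cube([80, 24, 1215]);
translate([1010, 80, 36]) cube([80, 24, 1215]);
translate([1111, 80, 36]) cube([80, 24, 1215]);
translate([1212, 80, 36]) cube([80, 24, 1215]);
translate([1313, 80, 36]) cube([80, 24, 1215]);
translate([1414, 80, 36]) cube([80, 24, 1215]);


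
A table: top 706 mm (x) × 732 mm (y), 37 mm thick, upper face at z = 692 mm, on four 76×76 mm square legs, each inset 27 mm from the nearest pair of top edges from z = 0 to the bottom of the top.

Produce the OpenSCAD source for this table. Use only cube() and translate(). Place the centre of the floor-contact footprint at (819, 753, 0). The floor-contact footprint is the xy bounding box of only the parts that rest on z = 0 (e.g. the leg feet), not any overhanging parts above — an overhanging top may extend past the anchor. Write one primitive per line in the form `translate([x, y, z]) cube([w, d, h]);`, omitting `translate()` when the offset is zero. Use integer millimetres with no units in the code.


translate([466, 387, 655]) cube([706, 732, 37]);
translate([493, 414, 0]) cube([76, 76, 655]);
translate([1069, 414, 0]) cube([76, 76, 655]);
translate([493, 1016, 0]) cube([76, 76, 655]);
translate([1069, 1016, 0]) cube([76, 76, 655]);


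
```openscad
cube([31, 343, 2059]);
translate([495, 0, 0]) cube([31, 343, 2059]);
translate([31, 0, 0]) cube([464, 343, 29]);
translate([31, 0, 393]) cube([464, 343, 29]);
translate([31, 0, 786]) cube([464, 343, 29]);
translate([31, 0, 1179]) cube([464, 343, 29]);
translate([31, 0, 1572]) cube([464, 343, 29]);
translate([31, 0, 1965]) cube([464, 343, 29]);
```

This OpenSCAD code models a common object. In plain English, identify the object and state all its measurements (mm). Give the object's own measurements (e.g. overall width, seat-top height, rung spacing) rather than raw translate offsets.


An open bookshelf. Two side panels, each 31 mm thick, 343 mm deep and 2059 mm tall, stand 526 mm apart (outside-to-outside). Between them sit 6 shelves, each 29 mm thick and 343 mm deep, spanning the full gap between the sides. The bottom shelf rests on the floor (its underside at z = 0) and the clear gap between one shelf's top and the next shelf's underside is 364 mm.


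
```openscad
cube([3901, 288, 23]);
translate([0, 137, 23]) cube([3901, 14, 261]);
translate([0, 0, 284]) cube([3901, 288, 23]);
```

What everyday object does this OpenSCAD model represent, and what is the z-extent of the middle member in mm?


An I-beam. The web height is 261 mm.

Two wide flanges with a thin centred web — an I-beam. Overall 307 mm minus two 23 mm flanges gives a web of 307 − 2·23 = 261 mm.


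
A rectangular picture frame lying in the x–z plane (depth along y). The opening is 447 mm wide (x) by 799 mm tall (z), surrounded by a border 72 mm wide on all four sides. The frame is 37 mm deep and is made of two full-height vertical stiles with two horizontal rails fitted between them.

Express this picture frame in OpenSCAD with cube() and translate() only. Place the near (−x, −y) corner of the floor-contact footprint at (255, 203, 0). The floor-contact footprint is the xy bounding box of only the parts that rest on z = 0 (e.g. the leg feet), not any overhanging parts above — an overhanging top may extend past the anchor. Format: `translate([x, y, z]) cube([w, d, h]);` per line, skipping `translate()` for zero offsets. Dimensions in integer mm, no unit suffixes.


translate([255, 203, 0]) cube([72, 37, 943]);
translate([774, 203, 0]) cube([72, 37, 943]);
translate([327, 203, 0]) cube([447, 37, 72]);
translate([327, 203, 871]) cube([447, 37, 72]);


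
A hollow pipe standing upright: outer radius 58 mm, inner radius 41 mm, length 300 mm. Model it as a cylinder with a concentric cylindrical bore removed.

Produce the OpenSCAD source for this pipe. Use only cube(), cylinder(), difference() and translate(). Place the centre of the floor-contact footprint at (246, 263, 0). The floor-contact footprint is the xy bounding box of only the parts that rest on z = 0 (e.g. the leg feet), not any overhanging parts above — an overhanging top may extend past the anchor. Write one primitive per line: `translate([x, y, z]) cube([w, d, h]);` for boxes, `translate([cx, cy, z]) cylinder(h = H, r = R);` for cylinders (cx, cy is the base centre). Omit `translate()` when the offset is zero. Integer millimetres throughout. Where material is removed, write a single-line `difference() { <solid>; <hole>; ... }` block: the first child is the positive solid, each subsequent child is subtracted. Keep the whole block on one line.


difference() { translate([246, 263, 0]) cylinder(h = 300, r = 58); translate([246, 263, 0]) cylinder(h = 300, r = 41); }


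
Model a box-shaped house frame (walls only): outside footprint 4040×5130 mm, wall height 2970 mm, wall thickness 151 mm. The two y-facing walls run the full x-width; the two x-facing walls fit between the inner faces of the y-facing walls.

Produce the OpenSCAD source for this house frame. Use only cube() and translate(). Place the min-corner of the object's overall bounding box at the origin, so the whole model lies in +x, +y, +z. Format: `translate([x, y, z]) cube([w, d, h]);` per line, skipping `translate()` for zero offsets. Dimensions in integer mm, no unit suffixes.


cube([4040, 151, 2970]);
translate([0, 4979, 0]) cube([4040, 151, 2970]);
translate([0, 151, 0]) cube([151, 4828, 2970]);
translate([3889, 151, 0]) cube([151, 4828, 2970]);


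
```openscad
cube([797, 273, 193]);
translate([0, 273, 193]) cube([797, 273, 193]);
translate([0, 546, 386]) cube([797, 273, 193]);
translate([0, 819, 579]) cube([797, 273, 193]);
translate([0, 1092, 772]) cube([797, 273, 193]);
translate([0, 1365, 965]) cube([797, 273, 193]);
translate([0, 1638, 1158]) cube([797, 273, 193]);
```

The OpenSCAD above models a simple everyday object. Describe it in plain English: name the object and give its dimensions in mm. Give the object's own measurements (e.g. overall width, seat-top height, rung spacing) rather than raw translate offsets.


A straight staircase of 7 solid steps. Each step is 797 mm wide (x), 273 mm deep (y, the going) and 193 mm tall (the rise). The first step rests on the floor; each subsequent step sits one going further in +y and one rise higher in +z, directly behind and above the previous step with no overlap.


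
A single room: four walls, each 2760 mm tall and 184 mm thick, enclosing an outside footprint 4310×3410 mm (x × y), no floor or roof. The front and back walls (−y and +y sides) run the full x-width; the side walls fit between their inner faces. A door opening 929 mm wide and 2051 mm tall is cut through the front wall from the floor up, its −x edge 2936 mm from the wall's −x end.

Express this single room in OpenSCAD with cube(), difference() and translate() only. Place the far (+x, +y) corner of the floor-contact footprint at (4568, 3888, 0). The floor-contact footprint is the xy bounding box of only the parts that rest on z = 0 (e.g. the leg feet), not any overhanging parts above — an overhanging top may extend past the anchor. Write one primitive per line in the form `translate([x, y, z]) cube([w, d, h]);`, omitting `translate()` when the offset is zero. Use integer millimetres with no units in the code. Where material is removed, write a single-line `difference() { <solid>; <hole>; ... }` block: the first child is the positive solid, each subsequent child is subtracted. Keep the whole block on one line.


difference() { translate([258, 478, 0]) cube([4310, 184, 2760]); translate([3194, 478, 0]) cube([929, 184, 2051]); }
translate([258, 3704, 0]) cube([4310, 184, 2760]);
translate([258, 662, 0]) cube([184, 3042, 2760]);
translate([4384, 662, 0]) cube([184, 3042, 2760]);


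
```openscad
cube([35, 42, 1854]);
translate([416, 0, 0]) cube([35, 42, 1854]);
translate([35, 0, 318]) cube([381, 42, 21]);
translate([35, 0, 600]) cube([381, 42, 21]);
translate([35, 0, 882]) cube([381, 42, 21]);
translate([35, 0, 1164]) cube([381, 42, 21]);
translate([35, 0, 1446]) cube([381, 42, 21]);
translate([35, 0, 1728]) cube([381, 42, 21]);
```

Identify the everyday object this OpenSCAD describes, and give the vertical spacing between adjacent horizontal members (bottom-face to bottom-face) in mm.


A ladder. The rung spacing is 282 mm.

Two tall 35×42 posts with 6 short bars between them — a ladder. Adjacent rungs sit at z = 318 and z = 600, so the spacing is 600 − 318 = 282 mm.


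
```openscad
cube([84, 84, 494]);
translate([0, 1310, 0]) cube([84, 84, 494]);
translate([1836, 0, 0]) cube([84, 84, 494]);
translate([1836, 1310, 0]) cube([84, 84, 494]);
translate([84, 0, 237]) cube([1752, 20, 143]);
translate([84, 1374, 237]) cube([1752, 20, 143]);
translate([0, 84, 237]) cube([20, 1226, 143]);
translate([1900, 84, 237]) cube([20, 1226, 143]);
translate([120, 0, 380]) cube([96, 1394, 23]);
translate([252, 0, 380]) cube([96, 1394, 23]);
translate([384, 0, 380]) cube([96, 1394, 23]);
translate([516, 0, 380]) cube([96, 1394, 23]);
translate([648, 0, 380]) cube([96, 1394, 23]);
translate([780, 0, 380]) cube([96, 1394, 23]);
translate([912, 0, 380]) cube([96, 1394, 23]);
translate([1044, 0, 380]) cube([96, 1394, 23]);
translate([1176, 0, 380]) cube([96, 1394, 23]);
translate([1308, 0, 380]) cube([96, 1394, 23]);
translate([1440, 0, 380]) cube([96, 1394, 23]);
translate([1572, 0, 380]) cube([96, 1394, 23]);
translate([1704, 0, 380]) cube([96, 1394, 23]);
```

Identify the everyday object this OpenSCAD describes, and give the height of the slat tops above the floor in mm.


A bed frame. The slat-top height is 403 mm.

Four posts, four rails, and a row of slats — a bed frame. Slats sit on the rails at z = 237 + 143 = 380; with slat thickness 23, the top is 403 mm.


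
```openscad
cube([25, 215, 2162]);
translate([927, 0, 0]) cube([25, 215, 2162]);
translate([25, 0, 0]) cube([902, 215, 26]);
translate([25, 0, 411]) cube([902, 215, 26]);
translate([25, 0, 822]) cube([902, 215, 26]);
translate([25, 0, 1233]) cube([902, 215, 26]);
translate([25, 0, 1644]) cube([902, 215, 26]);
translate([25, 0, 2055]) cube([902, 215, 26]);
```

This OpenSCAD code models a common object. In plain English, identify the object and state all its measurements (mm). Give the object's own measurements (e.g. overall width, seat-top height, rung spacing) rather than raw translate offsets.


An open bookshelf. Two side panels, each 25 mm thick, 215 mm deep and 2162 mm tall, stand 952 mm apart (outside-to-outside). Between them sit 6 shelves, each 26 mm thick and 215 mm deep, spanning the full gap between the sides. The bottom shelf rests on the floor (its underside at z = 0) and the clear gap between one shelf's top and the next shelf's underside is 385 mm.


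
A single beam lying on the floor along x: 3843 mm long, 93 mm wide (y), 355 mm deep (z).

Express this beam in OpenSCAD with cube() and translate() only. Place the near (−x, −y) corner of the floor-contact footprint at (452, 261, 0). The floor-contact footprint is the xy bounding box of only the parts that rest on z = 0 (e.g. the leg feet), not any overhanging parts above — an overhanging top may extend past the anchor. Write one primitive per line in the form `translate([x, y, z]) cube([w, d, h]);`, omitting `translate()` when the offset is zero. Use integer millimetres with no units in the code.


translate([452, 261, 0]) cube([3843, 93, 355]);


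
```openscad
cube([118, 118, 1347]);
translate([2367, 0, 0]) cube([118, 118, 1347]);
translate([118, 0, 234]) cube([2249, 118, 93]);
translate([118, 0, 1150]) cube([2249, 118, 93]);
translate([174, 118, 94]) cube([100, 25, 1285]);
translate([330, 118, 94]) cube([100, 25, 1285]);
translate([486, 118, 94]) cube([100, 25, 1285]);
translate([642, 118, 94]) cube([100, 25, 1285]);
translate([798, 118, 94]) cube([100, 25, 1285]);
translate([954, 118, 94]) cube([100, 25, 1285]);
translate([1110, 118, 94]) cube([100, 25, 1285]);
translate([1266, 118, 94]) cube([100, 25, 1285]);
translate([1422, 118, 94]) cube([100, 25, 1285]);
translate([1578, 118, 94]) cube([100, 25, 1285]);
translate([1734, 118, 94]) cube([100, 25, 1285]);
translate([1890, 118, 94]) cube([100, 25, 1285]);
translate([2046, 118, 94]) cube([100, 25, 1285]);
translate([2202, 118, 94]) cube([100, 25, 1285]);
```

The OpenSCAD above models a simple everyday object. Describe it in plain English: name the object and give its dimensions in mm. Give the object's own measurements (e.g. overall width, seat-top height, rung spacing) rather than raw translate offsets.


A fence section. Two 118×118 mm posts, 1347 mm tall, stand on the floor with a clear span of 2249 mm between their inner faces. Two horizontal rails of 118×93 mm section span the gap between the posts with their undersides at z = 234 mm and z = 1150 mm, flush with the posts' −y face. 14 pickets, each 100 mm wide, 25 mm thick and 1285 mm tall, are fixed to the +y face of the rails with their bottoms at z = 94 mm, spaced across the span with a 56 mm gap after the −x post and between neighbouring pickets, with 65 mm left before the +x post.


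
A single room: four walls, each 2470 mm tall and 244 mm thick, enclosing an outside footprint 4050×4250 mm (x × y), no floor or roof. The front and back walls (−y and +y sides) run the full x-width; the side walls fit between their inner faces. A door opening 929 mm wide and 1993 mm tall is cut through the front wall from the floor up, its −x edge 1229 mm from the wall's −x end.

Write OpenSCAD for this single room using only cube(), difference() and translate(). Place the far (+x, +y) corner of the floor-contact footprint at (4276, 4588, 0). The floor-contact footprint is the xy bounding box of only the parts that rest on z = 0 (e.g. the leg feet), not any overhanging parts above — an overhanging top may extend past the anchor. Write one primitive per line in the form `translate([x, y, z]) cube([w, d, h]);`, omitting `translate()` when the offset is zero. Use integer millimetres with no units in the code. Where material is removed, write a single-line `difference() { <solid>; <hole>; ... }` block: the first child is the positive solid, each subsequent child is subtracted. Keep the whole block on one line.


difference() { translate([226, 338, 0]) cube([4050, 244, 2470]); translate([1455, 338, 0]) cube([929, 244, 1993]); }
translate([226, 4344, 0]) cube([4050, 244, 2470]);
translate([226, 582, 0]) cube([244, 3762, 2470]);
translate([4032, 582, 0]) cube([244, 3762, 2470]);


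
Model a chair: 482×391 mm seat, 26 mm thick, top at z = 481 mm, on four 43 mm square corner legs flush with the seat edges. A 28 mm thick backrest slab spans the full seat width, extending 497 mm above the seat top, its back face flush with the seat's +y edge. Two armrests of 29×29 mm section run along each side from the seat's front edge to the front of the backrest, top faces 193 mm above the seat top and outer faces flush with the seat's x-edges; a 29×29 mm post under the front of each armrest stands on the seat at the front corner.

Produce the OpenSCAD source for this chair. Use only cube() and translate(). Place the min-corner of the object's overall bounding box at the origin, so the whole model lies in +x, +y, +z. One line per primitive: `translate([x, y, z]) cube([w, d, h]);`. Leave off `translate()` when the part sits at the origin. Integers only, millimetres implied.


translate([0, 0, 455]) cube([482, 391, 26]);
cube([43, 43, 455]);
translate([439, 0, 0]) cube([43, 43, 455]);
translate([0, 348, 0]) cube([43, 43, 455]);
translate([439, 348, 0]) cube([43, 43, 455]);
translate([0, 363, 481]) cube([482, 28, 497]);
translate([0, 0, 645]) cube([29, 363, 29]);
translate([453, 0, 645]) cube([29, 363, 29]);
translate([0, 0, 481]) cube([29, 29, 164]);
translate([453, 0, 481]) cube([29, 29, 164]);


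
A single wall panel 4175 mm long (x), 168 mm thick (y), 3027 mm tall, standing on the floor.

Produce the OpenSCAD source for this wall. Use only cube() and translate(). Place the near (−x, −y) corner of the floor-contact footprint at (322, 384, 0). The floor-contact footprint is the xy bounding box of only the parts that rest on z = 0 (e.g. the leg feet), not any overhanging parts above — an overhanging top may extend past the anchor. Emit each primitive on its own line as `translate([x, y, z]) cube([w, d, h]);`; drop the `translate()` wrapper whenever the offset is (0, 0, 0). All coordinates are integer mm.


translate([322, 384, 0]) cube([4175, 168, 3027]);


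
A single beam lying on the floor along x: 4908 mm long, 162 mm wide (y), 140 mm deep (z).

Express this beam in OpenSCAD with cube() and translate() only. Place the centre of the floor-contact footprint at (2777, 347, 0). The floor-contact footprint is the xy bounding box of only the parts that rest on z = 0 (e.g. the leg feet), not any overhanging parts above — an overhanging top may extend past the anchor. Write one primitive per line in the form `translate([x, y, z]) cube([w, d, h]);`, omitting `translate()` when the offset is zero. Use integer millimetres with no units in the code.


translate([323, 266, 0]) cube([4908, 162, 140]);


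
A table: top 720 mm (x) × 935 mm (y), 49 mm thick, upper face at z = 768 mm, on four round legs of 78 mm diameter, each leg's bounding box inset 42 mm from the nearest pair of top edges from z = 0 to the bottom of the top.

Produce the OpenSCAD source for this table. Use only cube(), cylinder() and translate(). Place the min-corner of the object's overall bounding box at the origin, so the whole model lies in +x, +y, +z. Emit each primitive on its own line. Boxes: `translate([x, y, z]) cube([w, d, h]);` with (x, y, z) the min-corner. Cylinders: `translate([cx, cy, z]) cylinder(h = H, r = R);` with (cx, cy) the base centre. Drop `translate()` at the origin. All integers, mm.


translate([0, 0, 719]) cube([720, 935, 49]);
translate([81, 81, 0]) cylinder(h = 719, r = 39);
translate([639, 81, 0]) cylinder(h = 719, r = 39);
translate([81, 854, 0]) cylinder(h = 719, r = 39);
translate([639, 854, 0]) cylinder(h = 719, r = 39);


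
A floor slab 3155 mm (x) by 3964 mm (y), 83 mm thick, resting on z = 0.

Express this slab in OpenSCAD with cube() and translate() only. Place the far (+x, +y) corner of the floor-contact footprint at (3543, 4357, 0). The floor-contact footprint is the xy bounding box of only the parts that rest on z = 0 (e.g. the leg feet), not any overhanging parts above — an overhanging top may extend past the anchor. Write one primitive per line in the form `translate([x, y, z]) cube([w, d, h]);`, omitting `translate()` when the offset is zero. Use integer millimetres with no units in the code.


translate([388, 393, 0]) cube([3155, 3964, 83]);


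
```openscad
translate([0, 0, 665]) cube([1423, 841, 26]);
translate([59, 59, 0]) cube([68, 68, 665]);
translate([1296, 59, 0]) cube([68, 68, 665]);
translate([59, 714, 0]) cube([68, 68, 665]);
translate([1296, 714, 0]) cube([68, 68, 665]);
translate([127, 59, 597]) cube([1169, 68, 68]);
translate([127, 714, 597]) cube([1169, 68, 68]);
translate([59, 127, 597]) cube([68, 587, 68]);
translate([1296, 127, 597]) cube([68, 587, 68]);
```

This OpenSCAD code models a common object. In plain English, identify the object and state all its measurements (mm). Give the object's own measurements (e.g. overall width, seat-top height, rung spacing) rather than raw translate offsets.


A table: top 1423 mm (x) × 841 mm (y), 26 mm thick, upper face at z = 691 mm, on four 68×68 mm square legs, each inset 59 mm from the nearest pair of top edges from z = 0 to the bottom of the top. Four apron rails, 68 mm thick and 68 mm tall, run between adjacent legs with their top edges flush with the underside of the top and their outer faces flush with the legs' outer faces.


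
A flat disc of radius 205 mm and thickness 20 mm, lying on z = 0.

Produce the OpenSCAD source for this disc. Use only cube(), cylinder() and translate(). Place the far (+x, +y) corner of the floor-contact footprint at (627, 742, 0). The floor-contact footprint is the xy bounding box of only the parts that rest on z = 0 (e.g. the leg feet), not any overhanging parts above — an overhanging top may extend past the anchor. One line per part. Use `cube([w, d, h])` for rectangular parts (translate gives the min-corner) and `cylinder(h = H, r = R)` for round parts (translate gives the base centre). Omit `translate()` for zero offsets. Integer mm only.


translate([422, 537, 0]) cylinder(h = 20, r = 205);


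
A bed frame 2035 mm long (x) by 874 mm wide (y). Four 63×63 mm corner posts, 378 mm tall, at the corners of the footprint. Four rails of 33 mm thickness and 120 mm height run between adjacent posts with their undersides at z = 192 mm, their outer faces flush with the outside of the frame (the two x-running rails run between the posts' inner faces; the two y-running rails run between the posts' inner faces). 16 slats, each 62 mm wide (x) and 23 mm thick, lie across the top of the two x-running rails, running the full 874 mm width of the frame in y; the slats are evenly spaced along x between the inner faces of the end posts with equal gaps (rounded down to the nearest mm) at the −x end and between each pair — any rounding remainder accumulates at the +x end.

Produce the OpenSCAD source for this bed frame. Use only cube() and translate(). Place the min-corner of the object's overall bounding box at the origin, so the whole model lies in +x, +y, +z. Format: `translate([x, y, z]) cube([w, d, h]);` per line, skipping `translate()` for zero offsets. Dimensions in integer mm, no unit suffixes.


// slat z = rail_z + rail_h = 192 + 120 = 312
// slat gap = ⌊(1909 − 16·62) / 17⌋ = 53
cube([63, 63, 378]);
translate([0, 811, 0]) cube([63, 63, 378]);
translate([1972, 0, 0]) cube([63, 63, 378]);
translate([1972, 811, 0]) cube([63, 63, 378]);
translate([63, 0, 192]) cube([1909, 33, 120]);
translate([63, 841, 192]) cube([1909, 33, 120]);
translate([0, 63, 192]) cube([33, 748, 120]);
translate([2002, 63, 192]) cube([33, 748, 120]);
translate([116, 0, 312]) cube([62, 874, 23]);
translate([231, 0, 312]) cube([62, 874, 23]);
translate([346, 0, 312]) cube([62, 874, 23]);
translate([461, 0, 312]) cube([62, 874, 23]);
translate([576, 0, 312]) cube([62, 874, 23]);
translate([691, 0, 312]) cube([62, 874, 23]);
translate([806, 0, 312]) cube([62, 874, 23]);
translate([921, 0, 312]) cube([62, 874, 23]);
translate([1036, 0, 312]) cube([62, 874, 23]);
translate([1151, 0, 312]) cube([62, 874, 23]);
translate([1266, 0, 312]) cube([62, 874, 23]);
translate([1381, 0, 312]) cube([62, 874, 23]);
translate([1496, 0, 312]) cube([62, 874, 23]);
translate([1611, 0, 312]) cube([62, 874, 23]);
translate([1726, 0, 312]) cube([62, 874, 23]);
translate([1841, 0, 312]) cube([62, 874, 23]);


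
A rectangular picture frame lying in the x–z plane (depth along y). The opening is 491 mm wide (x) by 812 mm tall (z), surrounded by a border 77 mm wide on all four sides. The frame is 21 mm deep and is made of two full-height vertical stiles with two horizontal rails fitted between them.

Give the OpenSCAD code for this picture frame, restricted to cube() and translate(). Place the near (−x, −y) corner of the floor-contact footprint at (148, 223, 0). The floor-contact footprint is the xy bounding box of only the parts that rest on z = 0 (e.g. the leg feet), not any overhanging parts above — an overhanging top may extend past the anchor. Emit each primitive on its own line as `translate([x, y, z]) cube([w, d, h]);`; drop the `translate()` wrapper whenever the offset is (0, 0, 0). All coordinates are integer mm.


translate([148, 223, 0]) cube([77, 21, 966]);
translate([716, 223, 0]) cube([77, 21, 966]);
translate([225, 223, 0]) cube([491, 21, 77]);
translate([225, 223, 889]) cube([491, 21, 77]);


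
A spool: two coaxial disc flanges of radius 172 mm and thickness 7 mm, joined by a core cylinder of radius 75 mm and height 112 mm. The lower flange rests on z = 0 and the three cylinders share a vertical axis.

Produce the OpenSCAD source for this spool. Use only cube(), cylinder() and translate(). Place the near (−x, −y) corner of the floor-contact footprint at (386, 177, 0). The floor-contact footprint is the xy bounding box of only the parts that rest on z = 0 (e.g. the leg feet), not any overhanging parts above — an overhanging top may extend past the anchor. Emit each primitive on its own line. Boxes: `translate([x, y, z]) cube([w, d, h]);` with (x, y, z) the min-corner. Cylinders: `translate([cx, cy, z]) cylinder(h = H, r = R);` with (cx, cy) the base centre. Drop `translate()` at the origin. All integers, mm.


translate([558, 349, 0]) cylinder(h = 7, r = 172);
translate([558, 349, 7]) cylinder(h = 112, r = 75);
translate([558, 349, 119]) cylinder(h = 7, r = 172);


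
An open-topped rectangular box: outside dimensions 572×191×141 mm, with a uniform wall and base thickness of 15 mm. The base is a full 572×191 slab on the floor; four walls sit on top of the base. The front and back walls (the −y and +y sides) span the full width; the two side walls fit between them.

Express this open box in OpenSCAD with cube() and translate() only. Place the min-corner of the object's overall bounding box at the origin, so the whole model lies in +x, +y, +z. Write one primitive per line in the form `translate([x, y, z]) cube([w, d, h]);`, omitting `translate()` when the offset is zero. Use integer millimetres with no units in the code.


cube([572, 191, 15]);
translate([0, 0, 15]) cube([572, 15, 126]);
translate([0, 176, 15]) cube([572, 15, 126]);
translate([0, 15, 15]) cube([15, 161, 126]);
translate([557, 15, 15]) cube([15, 161, 126]);


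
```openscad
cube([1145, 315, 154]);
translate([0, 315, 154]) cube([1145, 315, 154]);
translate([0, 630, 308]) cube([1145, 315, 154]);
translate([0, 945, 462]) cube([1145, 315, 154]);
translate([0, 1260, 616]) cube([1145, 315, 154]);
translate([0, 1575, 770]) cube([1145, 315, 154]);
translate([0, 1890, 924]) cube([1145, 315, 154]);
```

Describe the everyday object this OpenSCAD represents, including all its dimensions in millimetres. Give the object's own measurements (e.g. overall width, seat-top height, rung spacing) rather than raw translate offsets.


A straight staircase of 7 solid steps. Each step is 1145 mm wide (x), 315 mm deep (y, the going) and 154 mm tall (the rise). The first step rests on the floor; each subsequent step sits one going further in +y and one rise higher in +z, directly behind and above the previous step with no overlap.


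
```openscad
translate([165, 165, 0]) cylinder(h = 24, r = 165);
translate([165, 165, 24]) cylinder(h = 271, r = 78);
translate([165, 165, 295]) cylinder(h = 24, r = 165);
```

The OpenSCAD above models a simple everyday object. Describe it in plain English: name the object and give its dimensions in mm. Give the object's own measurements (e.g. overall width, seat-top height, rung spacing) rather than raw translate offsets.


A spool: two coaxial disc flanges of radius 165 mm and thickness 24 mm, joined by a core cylinder of radius 78 mm and height 271 mm. The lower flange rests on z = 0 and the three cylinders share a vertical axis.


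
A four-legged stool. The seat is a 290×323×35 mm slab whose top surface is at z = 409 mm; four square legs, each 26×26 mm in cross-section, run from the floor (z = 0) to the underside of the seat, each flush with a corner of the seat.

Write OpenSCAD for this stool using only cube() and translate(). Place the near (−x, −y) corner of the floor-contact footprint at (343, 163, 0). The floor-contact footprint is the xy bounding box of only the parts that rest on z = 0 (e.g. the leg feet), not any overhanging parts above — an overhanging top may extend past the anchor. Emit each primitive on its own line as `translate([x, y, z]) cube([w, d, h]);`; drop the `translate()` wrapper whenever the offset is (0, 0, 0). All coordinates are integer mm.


translate([343, 163, 374]) cube([290, 323, 35]);
translate([343, 163, 0]) cube([26, 26, 374]);
translate([607, 163, 0]) cube([26, 26, 374]);
translate([343, 460, 0]) cube([26, 26, 374]);
translate([607, 460, 0]) cube([26, 26, 374]);


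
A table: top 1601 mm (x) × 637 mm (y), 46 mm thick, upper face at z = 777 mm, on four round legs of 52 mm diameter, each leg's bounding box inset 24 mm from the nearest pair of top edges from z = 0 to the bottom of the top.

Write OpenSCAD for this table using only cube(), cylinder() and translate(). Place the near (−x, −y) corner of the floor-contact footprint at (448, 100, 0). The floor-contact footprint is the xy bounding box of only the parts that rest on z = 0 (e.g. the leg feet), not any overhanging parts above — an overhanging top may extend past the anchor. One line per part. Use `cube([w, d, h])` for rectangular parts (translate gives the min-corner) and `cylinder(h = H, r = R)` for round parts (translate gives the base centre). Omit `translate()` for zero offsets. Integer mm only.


translate([424, 76, 731]) cube([1601, 637, 46]);
translate([474, 126, 0]) cylinder(h = 731, r = 26);
translate([1975, 126, 0]) cylinder(h = 731, r = 26);
translate([474, 663, 0]) cylinder(h = 731, r = 26);
translate([1975, 663, 0]) cylinder(h = 731, r = 26);


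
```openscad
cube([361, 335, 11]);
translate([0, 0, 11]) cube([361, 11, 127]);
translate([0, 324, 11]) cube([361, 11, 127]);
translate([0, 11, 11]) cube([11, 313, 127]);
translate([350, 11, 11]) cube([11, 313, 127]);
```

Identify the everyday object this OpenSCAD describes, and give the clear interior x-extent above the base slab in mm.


An open box. The internal width is 339 mm.

A 361×335 base slab with four walls standing on it — an open box. The base is 361 mm wide and the walls are 11 mm thick, so the internal width is 361 − 2 × 11 = 339 mm.


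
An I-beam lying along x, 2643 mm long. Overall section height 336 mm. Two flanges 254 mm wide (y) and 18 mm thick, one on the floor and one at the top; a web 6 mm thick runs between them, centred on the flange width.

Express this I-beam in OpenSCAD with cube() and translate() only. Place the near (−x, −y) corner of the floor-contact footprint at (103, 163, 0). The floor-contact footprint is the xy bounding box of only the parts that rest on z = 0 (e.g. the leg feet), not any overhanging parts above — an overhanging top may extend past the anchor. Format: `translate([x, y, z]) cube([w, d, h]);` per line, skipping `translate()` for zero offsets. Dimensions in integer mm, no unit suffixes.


translate([103, 163, 0]) cube([2643, 254, 18]);
translate([103, 287, 18]) cube([2643, 6, 300]);
translate([103, 163, 318]) cube([2643, 254, 18]);


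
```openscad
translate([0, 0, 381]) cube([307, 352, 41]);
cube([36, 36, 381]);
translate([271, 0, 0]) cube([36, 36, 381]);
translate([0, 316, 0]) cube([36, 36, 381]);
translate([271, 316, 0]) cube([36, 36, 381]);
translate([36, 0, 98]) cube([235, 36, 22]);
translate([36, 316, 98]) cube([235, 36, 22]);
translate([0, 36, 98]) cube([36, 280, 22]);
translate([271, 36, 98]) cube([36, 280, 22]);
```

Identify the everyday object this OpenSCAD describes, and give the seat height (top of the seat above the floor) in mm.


A stool. The seat height is 422 mm.

A 307×352×41 slab at z = 381 on four corner posts — a stool. The seat top is 381 + 41 = 422 mm.


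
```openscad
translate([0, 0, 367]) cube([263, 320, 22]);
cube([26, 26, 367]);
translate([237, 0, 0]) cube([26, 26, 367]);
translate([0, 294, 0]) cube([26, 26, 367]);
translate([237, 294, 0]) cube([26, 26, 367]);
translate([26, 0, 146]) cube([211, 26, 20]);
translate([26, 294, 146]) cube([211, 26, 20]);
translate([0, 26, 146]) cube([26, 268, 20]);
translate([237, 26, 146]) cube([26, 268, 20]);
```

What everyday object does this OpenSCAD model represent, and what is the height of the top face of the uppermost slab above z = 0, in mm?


A stool. The seat height is 389 mm.

A 263×320×22 slab at z = 367 on four corner posts — a stool. The seat top is 367 + 22 = 389 mm.
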